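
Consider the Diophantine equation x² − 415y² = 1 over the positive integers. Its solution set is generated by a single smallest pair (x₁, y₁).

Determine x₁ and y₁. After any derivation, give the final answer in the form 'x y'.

√415 = [20; 2,1,2,4,6,…,1,2,40, …], period ℓ=16 (even) → k=15
a_0=20:  p_0=20·1+0=20,  q_0=20·0+1=1
…
a_2=1:  p_2=1·41+20=61,  q_2=1·2+1=3
…
a_4=4:  p_4=4·163+61=713,  q_4=4·8+3=35
a_5=6:  p_5=6·713+163=4441,  q_5=6·35+8=218
…
a_8=3:  p_8=3·9595+5154=33939,  q_8=3·471+253=1666
a_9=1:  p_9=1·33939+9595=43534,  q_9=1·1666+471=2137
…
a_13=2:  p_13=2·2110961+508372=4730294,  q_13=2·103623+24955=232201
a_14=1:  p_14=1·4730294+2110961=6841255,  q_14=1·232201+103623=335824
a_15=2:  p_15=2·6841255+4730294=18412804,  q_15=2·335824+232201=903849
→ (18412804, 903849).  Check: 18412804²=339031351142416, 415·903849²=339031351142415, difference 1.

18412804 903849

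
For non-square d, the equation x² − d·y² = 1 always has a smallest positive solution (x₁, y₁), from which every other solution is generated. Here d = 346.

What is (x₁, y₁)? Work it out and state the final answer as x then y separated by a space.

17299 930

d=346: √d = [18; 1,1,1,1,36] (ℓ=5, odd), read p_9/q_9
i=0: a=18 ⇒ p=18, q=1
i=1: a=1 ⇒ p=19, q=1
…
i=3: a=1 ⇒ p=56, q=3
i=4: a=1 ⇒ p=93, q=5
i=5: a=36 ⇒ p=3404, q=183
i=6: a=1 ⇒ p=3497, q=188
i=7: a=1 ⇒ p=6901, q=371
i=8: a=1 ⇒ p=10398, q=559
i=9: a=1 ⇒ p=17299, q=930
fundamental: x₁=17299, y₁=930  (since 299255401 − 346·864900 = 1)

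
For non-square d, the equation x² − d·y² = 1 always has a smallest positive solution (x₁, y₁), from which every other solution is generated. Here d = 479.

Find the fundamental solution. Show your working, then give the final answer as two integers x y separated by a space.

2989440 136591

√479 → a₀=21, period (1,7,1,3,2,21,2,3,1,7,1,42); ℓ=12 even so k=11
step 0: (21, 1)  from 21·(1,0) + (0,1)
…
step 2: (175, 8)  from 7·(22,1) + (21,1)
step 3: (197, 9)  from 1·(175,8) + (22,1)
step 4: (766, 35)  from 3·(197,9) + (175,8)
step 5: (1729, 79)  from 2·(766,35) + (197,9)
…
step 7: (75879, 3467)  from 2·(37075,1694) + (1729,79)
…
step 9: (340591, 15562)  from 1·(264712,12095) + (75879,3467)
step 10: (2648849, 121029)  from 7·(340591,15562) + (264712,12095)
step 11: (2989440, 136591)  from 1·(2648849,121029) + (340591,15562)
fundamental: x₁=2989440, y₁=136591  (since 8936751513600 − 479·18657101281 = 1)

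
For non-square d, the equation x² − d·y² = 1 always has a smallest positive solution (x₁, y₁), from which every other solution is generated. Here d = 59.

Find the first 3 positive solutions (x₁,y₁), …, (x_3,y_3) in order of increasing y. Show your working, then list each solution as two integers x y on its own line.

√59 = [7; 1,2,7,2,1,14, …], period ℓ=6 (even) → k=5
step 0: (7, 1)  from 7·(1,0) + (0,1)
…
step 4: (361, 47)  from 2·(169,22) + (23,3)
step 5: (530, 69)  from 1·(361,47) + (169,22)
(x₁, y₁) = (530, 69);  530² − 59·69² = 1 ✓
n=2: (530,69)∘(530,69) = (530·530+59·69·69, 530·69+69·530) = (561799,73140)
n=3: (561799,73140)∘(530,69) = (530·561799+59·69·73140, 530·73140+69·561799) = (595506410,77528331)

530 69
561799 73140
595506410 77528331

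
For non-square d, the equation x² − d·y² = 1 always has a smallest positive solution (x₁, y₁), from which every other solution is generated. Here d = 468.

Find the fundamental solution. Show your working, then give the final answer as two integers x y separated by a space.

649 30

√468 = [21; 1,1,1,2,1,1,1,42, …], period ℓ=8 (even) → k=7
k=0  a_k=21  p_k/q_k = 21/1
k=1  a_k=1  p_k/q_k = 22/1
k=2  a_k=1  p_k/q_k = 43/2
k=3  a_k=1  p_k/q_k = 65/3
k=4  a_k=2  p_k/q_k = 173/8
k=5  a_k=1  p_k/q_k = 238/11
k=6  a_k=1  p_k/q_k = 411/19
k=7  a_k=1  p_k/q_k = 649/30
(x₁, y₁) = (649, 30);  649² − 468·30² = 1 ✓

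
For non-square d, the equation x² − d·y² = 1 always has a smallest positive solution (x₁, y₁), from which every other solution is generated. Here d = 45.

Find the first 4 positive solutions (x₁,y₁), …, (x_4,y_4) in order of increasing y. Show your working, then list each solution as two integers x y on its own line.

161 24
51841 7728
16692641 2488392
5374978561 801254496

√45 → a₀=6, period (1,2,2,2,1,12); ℓ=6 even so k=5
step 0: (6, 1)  from 6·(1,0) + (0,1)
step 1: (7, 1)  from 1·(6,1) + (1,0)
step 2: (20, 3)  from 2·(7,1) + (6,1)
…
step 4: (114, 17)  from 2·(47,7) + (20,3)
step 5: (161, 24)  from 1·(114,17) + (47,7)
(x₁, y₁) = (161, 24);  161² − 45·24² = 1 ✓
k=2:  x_2 = 161·161+45·24·24 = 51841,  y_2 = 161·24+24·161 = 7728
k=3:  x_3 = 161·51841+45·24·7728 = 16692641,  y_3 = 161·7728+24·51841 = 2488392
k=4:  x_4 = 161·16692641+45·24·2488392 = 5374978561,  y_4 = 161·2488392+24·16692641 = 801254496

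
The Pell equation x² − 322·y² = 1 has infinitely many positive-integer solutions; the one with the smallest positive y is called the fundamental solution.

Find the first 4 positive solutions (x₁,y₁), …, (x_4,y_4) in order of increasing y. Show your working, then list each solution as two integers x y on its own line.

√322 → a₀=17, period (1,16,1,34); ℓ=4 even so k=3
step 0: (17, 1)  from 17·(1,0) + (0,1)
…
step 2: (305, 17)  from 16·(18,1) + (17,1)
step 3: (323, 18)  from 1·(305,17) + (18,1)
→ (323, 18).  Check: 323²=104329, 322·18²=104328, difference 1.
(323+18√322)^2 = 208657 + 11628√322
(323+18√322)^3 = 134792099 + 7511670√322
(323+18√322)^4 = 87075487297 + 4852527192√322

323 18
208657 11628
134792099 7511670
87075487297 4852527192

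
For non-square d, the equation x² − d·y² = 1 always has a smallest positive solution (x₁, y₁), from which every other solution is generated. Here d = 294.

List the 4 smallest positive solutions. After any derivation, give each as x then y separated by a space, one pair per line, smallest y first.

d=294: √d = [17; 6,1,4,1,6,34] (ℓ=6, even), read p_5/q_5
i=0: a=17 ⇒ p=17, q=1
…
i=2: a=1 ⇒ p=120, q=7
i=3: a=4 ⇒ p=583, q=34
i=4: a=1 ⇒ p=703, q=41
i=5: a=6 ⇒ p=4801, q=280
→ (4801, 280).  Check: 4801²=23049601, 294·280²=23049600, difference 1.
(x_2, y_2) = (4801·4801 + 294·280·280, 4801·280 + 280·4801) = (46099201, 2688560)
(x_3, y_3) = (4801·46099201 + 294·280·2688560, 4801·2688560 + 280·46099201) = (442644523201, 25815552840)
(x_4, y_4) = (4801·442644523201 + 294·280·25815552840, 4801·25815552840 + 280·442644523201) = (4250272665676801, 247880935681120)

4801 280
46099201 2688560
442644523201 25815552840
4250272665676801 247880935681120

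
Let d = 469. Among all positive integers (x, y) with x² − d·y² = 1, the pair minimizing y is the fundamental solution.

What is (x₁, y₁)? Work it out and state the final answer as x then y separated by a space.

137215 6336

d=469: √d = [21; 1,1,1,10,6,10,1,1,1,42] (ℓ=10, even), read p_9/q_9
step 0: (21, 1)  from 21·(1,0) + (0,1)
…
step 3: (65, 3)  from 1·(43,2) + (22,1)
…
step 8: (90069, 4159)  from 1·(47146,2177) + (42923,1982)
step 9: (137215, 6336)  from 1·(90069,4159) + (47146,2177)
(x₁, y₁) = (137215, 6336);  137215² − 469·6336² = 1 ✓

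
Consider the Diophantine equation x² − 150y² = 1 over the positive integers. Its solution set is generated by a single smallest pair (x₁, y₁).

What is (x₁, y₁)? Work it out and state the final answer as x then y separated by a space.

d=150: √d = [12; 4,24] (ℓ=2, even), read p_1/q_1
k=0  a_k=12  p_k/q_k = 12/1
k=1  a_k=4  p_k/q_k = 49/4
→ (49, 4).  Check: 49²=2401, 150·4²=2400, difference 1.

49 4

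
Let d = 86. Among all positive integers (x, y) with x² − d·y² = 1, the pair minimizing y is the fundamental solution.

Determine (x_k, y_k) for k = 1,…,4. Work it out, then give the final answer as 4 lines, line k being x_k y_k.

10405 1122
216528049 23348820
4505948689285 485888943078
93768792007492801 10111348882104360

√86 = [9; 3,1,1,1,8,1,1,1,3,18, …], period ℓ=10 (even) → k=9
a_0=9:  p_0=9·1+0=9,  q_0=9·0+1=1
a_1=3:  p_1=3·9+1=28,  q_1=3·1+0=3
…
a_4=1:  p_4=1·65+37=102,  q_4=1·7+4=11
a_5=8:  p_5=8·102+65=881,  q_5=8·11+7=95
a_6=1:  p_6=1·881+102=983,  q_6=1·95+11=106
a_7=1:  p_7=1·983+881=1864,  q_7=1·106+95=201
a_8=1:  p_8=1·1864+983=2847,  q_8=1·201+106=307
a_9=3:  p_9=3·2847+1864=10405,  q_9=3·307+201=1122
fundamental: x₁=10405, y₁=1122  (since 108264025 − 86·1258884 = 1)
(x_2, y_2) = (10405·10405 + 86·1122·1122, 10405·1122 + 1122·10405) = (216528049, 23348820)
(x_3, y_3) = (10405·216528049 + 86·1122·23348820, 10405·23348820 + 1122·216528049) = (4505948689285, 485888943078)
(x_4, y_4) = (10405·4505948689285 + 86·1122·485888943078, 10405·485888943078 + 1122·4505948689285) = (93768792007492801, 10111348882104360)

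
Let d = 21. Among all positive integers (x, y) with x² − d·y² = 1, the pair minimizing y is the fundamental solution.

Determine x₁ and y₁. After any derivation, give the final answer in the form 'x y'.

√21 → a₀=4, period (1,1,2,1,1,8); ℓ=6 even so k=5
step 0: (4, 1)  from 4·(1,0) + (0,1)
step 1: (5, 1)  from 1·(4,1) + (1,0)
step 2: (9, 2)  from 1·(5,1) + (4,1)
step 3: (23, 5)  from 2·(9,2) + (5,1)
step 4: (32, 7)  from 1·(23,5) + (9,2)
step 5: (55, 12)  from 1·(32,7) + (23,5)
fundamental: x₁=55, y₁=12  (since 3025 − 21·144 = 1)

55 12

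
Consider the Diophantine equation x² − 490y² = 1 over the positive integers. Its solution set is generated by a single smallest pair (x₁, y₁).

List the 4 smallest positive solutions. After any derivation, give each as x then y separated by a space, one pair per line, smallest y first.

1039681 46968
2161873163521 97663474416
4495316905044313921 203077717488555624
9347391150304592810234881 422272088792340335957472

√490 = [22; 7,2,1,4,4,4,1,2,7,44, …], period ℓ=10 (even) → k=9
k=0  a_k=22  p_k/q_k = 22/1
…
k=2  a_k=2  p_k/q_k = 332/15
k=3  a_k=1  p_k/q_k = 487/22
k=4  a_k=4  p_k/q_k = 2280/103
…
k=6  a_k=4  p_k/q_k = 40708/1839
…
k=8  a_k=2  p_k/q_k = 141338/6385
k=9  a_k=7  p_k/q_k = 1039681/46968
→ (1039681, 46968).  Check: 1039681²=1080936581761, 490·46968²=1080936581760, difference 1.
k=2:  x_2 = 1039681·1039681+490·46968·46968 = 2161873163521,  y_2 = 1039681·46968+46968·1039681 = 97663474416
k=3:  x_3 = 1039681·2161873163521+490·46968·97663474416 = 4495316905044313921,  y_3 = 1039681·97663474416+46968·2161873163521 = 203077717488555624
k=4:  x_4 = 1039681·4495316905044313921+490·46968·203077717488555624 = 9347391150304592810234881,  y_4 = 1039681·203077717488555624+46968·4495316905044313921 = 422272088792340335957472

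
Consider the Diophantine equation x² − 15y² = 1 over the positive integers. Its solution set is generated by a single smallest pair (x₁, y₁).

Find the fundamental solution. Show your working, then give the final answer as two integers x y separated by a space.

√15 → a₀=3, period (1,6); ℓ=2 even so k=1
i=0: a=3 ⇒ p=3, q=1
i=1: a=1 ⇒ p=4, q=1
→ (4, 1).  Check: 4²=16, 15·1²=15, difference 1.

4 1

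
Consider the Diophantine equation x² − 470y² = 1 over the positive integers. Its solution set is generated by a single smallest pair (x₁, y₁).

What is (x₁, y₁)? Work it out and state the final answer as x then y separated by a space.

√470 = [21; 1,2,8,2,1,42, …], period ℓ=6 (even) → k=5
i=0: a=21 ⇒ p=21, q=1
i=1: a=1 ⇒ p=22, q=1
i=2: a=2 ⇒ p=65, q=3
i=3: a=8 ⇒ p=542, q=25
i=4: a=2 ⇒ p=1149, q=53
i=5: a=1 ⇒ p=1691, q=78
fundamental: x₁=1691, y₁=78  (since 2859481 − 470·6084 = 1)

1691 78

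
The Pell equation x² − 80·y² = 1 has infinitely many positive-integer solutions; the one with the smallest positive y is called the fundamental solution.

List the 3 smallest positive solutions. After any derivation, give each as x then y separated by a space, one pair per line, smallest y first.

√80 → a₀=8, period (1,16); ℓ=2 even so k=1
k=0  a_k=8  p_k/q_k = 8/1
k=1  a_k=1  p_k/q_k = 9/1
→ (9, 1).  Check: 9²=81, 80·1²=80, difference 1.
n=2: (9,1)∘(9,1) = (9·9+80·1·1, 9·1+1·9) = (161,18)
n=3: (161,18)∘(9,1) = (9·161+80·1·18, 9·18+1·161) = (2889,323)

9 1
161 18
2889 323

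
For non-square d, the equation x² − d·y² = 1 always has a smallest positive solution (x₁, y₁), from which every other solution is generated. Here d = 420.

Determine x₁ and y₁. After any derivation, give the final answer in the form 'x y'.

41 2

√420 → a₀=20, period (2,40); ℓ=2 even so k=1
k=0  a_k=20  p_k/q_k = 20/1
k=1  a_k=2  p_k/q_k = 41/2
fundamental: x₁=41, y₁=2  (since 1681 − 420·4 = 1)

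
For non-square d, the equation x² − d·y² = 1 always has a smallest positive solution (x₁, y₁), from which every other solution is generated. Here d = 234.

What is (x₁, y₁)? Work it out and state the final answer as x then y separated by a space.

√234 = [15; 3,2,1,2,1,2,3,30, …], period ℓ=8 (even) → k=7
step 0: (15, 1)  from 15·(1,0) + (0,1)
…
step 6: (1545, 101)  from 2·(566,37) + (413,27)
step 7: (5201, 340)  from 3·(1545,101) + (566,37)
fundamental: x₁=5201, y₁=340  (since 27050401 − 234·115600 = 1)

5201 340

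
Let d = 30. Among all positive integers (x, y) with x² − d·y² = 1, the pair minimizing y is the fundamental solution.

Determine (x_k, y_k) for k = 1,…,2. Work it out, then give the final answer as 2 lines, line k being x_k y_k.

d=30: √d = [5; 2,10] (ℓ=2, even), read p_1/q_1
a_0=5:  p_0=5·1+0=5,  q_0=5·0+1=1
a_1=2:  p_1=2·5+1=11,  q_1=2·1+0=2
(x₁, y₁) = (11, 2);  11² − 30·2² = 1 ✓
(11+2√30)^2 = 241 + 44√30

11 2
241 44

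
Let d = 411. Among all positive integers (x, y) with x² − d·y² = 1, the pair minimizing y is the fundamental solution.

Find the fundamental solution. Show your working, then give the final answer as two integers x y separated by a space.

49730 2453

d=411: √d = [20; 3,1,1,1,19,1,1,1,3,40] (ℓ=10, even), read p_9/q_9
step 0: (20, 1)  from 20·(1,0) + (0,1)
step 1: (61, 3)  from 3·(20,1) + (1,0)
…
step 3: (142, 7)  from 1·(81,4) + (61,3)
step 4: (223, 11)  from 1·(142,7) + (81,4)
step 5: (4379, 216)  from 19·(223,11) + (142,7)
step 6: (4602, 227)  from 1·(4379,216) + (223,11)
…
step 8: (13583, 670)  from 1·(8981,443) + (4602,227)
step 9: (49730, 2453)  from 3·(13583,670) + (8981,443)
fundamental: x₁=49730, y₁=2453  (since 2473072900 − 411·6017209 = 1)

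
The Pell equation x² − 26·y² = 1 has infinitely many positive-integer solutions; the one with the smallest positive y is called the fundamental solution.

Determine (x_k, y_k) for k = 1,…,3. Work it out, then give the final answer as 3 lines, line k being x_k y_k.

51 10
5201 1020
530451 104030

d=26: √d = [5; 10] (ℓ=1, odd), read p_1/q_1
i=0: a=5 ⇒ p=5, q=1
i=1: a=10 ⇒ p=51, q=10
fundamental: x₁=51, y₁=10  (since 2601 − 26·100 = 1)
k=2:  x_2 = 51·51+26·10·10 = 5201,  y_2 = 51·10+10·51 = 1020
k=3:  x_3 = 51·5201+26·10·1020 = 530451,  y_3 = 51·1020+10·5201 = 104030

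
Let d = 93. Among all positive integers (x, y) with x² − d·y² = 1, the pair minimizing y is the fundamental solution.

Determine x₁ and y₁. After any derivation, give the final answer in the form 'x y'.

[9; 1,1,1,4,6,4,1,1,1,18] for √93; ℓ=10 ⇒ convergent index 9
k=0  a_k=9  p_k/q_k = 9/1
…
k=2  a_k=1  p_k/q_k = 19/2
k=3  a_k=1  p_k/q_k = 29/3
…
k=5  a_k=6  p_k/q_k = 839/87
…
k=8  a_k=1  p_k/q_k = 7821/811
k=9  a_k=1  p_k/q_k = 12151/1260
fundamental: x₁=12151, y₁=1260  (since 147646801 − 93·1587600 = 1)

12151 1260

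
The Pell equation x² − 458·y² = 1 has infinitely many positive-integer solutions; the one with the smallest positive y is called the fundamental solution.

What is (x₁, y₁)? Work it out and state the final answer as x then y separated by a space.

d=458: √d = [21; 2,2,42] (ℓ=3, odd), read p_5/q_5
i=0: a=21 ⇒ p=21, q=1
…
i=3: a=42 ⇒ p=4537, q=212
i=4: a=2 ⇒ p=9181, q=429
i=5: a=2 ⇒ p=22899, q=1070
(x₁, y₁) = (22899, 1070);  22899² − 458·1070² = 1 ✓

22899 1070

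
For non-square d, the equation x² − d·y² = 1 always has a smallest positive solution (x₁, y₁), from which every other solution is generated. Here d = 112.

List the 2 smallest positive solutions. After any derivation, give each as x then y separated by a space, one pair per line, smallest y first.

127 12
32257 3048

[10; 1,1,2,1,1,20] for √112; ℓ=6 ⇒ convergent index 5
step 0: (10, 1)  from 10·(1,0) + (0,1)
step 1: (11, 1)  from 1·(10,1) + (1,0)
step 2: (21, 2)  from 1·(11,1) + (10,1)
step 3: (53, 5)  from 2·(21,2) + (11,1)
step 4: (74, 7)  from 1·(53,5) + (21,2)
step 5: (127, 12)  from 1·(74,7) + (53,5)
fundamental: x₁=127, y₁=12  (since 16129 − 112·144 = 1)
(x_2, y_2) = (127·127 + 112·12·12, 127·12 + 12·127) = (32257, 3048)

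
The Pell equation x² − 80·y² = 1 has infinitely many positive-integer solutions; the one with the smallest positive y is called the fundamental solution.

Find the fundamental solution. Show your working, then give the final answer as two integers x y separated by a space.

[8; 1,16] for √80; ℓ=2 ⇒ convergent index 1
a_0=8:  p_0=8·1+0=8,  q_0=8·0+1=1
a_1=1:  p_1=1·8+1=9,  q_1=1·1+0=1
→ (9, 1).  Check: 9²=81, 80·1²=80, difference 1.

9 1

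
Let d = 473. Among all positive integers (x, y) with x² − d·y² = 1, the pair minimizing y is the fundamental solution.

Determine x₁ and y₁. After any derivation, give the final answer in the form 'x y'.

[21; 1,2,1,42] for √473; ℓ=4 ⇒ convergent index 3
a_0=21:  p_0=21·1+0=21,  q_0=21·0+1=1
…
a_2=2:  p_2=2·22+21=65,  q_2=2·1+1=3
a_3=1:  p_3=1·65+22=87,  q_3=1·3+1=4
(x₁, y₁) = (87, 4);  87² − 473·4² = 1 ✓

87 4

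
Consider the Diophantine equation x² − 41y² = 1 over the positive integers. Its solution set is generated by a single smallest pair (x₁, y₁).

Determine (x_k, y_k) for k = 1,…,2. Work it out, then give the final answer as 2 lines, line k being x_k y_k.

√41 = [6; 2,2,12, …], period ℓ=3 (odd) → k=5
k=0  a_k=6  p_k/q_k = 6/1
k=1  a_k=2  p_k/q_k = 13/2
k=2  a_k=2  p_k/q_k = 32/5
…
k=4  a_k=2  p_k/q_k = 826/129
k=5  a_k=2  p_k/q_k = 2049/320
→ (2049, 320).  Check: 2049²=4198401, 41·320²=4198400, difference 1.
n=2: (2049,320)∘(2049,320) = (2049·2049+41·320·320, 2049·320+320·2049) = (8396801,1311360)

2049 320
8396801 1311360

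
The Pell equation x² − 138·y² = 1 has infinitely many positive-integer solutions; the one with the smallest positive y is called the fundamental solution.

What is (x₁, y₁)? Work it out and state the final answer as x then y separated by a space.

[11; 1,2,1,22] for √138; ℓ=4 ⇒ convergent index 3
a_0=11:  p_0=11·1+0=11,  q_0=11·0+1=1
…
a_2=2:  p_2=2·12+11=35,  q_2=2·1+1=3
a_3=1:  p_3=1·35+12=47,  q_3=1·3+1=4
fundamental: x₁=47, y₁=4  (since 2209 − 138·16 = 1)

47 4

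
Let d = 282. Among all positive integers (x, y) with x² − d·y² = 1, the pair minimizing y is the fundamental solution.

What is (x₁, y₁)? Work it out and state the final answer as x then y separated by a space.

2351 140

√282 = [16; 1,3,1,4,1,3,1,32, …], period ℓ=8 (even) → k=7
k=0  a_k=16  p_k/q_k = 16/1
…
k=3  a_k=1  p_k/q_k = 84/5
k=4  a_k=4  p_k/q_k = 403/24
…
k=6  a_k=3  p_k/q_k = 1864/111
k=7  a_k=1  p_k/q_k = 2351/140
fundamental: x₁=2351, y₁=140  (since 5527201 − 282·19600 = 1)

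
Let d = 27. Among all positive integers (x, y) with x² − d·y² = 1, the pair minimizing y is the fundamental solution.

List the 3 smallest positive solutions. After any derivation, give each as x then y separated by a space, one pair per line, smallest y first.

26 5
1351 260
70226 13515

√27 → a₀=5, period (5,10); ℓ=2 even so k=1
i=0: a=5 ⇒ p=5, q=1
i=1: a=5 ⇒ p=26, q=5
→ (26, 5).  Check: 26²=676, 27·5²=675, difference 1.
n=2: (26,5)∘(26,5) = (26·26+27·5·5, 26·5+5·26) = (1351,260)
n=3: (1351,260)∘(26,5) = (26·1351+27·5·260, 26·260+5·1351) = (70226,13515)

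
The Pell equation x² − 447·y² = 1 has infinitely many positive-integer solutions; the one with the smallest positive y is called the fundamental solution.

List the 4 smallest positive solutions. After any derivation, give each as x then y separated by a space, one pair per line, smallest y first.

√447 → a₀=21, period (7,42); ℓ=2 even so k=1
k=0  a_k=21  p_k/q_k = 21/1
k=1  a_k=7  p_k/q_k = 148/7
(x₁, y₁) = (148, 7);  148² − 447·7² = 1 ✓
n=2: (148,7)∘(148,7) = (148·148+447·7·7, 148·7+7·148) = (43807,2072)
n=3: (43807,2072)∘(148,7) = (148·43807+447·7·2072, 148·2072+7·43807) = (12966724,613305)
n=4: (12966724,613305)∘(148,7) = (148·12966724+447·7·613305, 148·613305+7·12966724) = (3838106497,181536208)

148 7
43807 2072
12966724 613305
3838106497 181536208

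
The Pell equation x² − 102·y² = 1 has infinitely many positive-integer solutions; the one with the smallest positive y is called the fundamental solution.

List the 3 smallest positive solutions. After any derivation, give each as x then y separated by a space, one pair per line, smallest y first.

√102 → a₀=10, period (10,20); ℓ=2 even so k=1
step 0: (10, 1)  from 10·(1,0) + (0,1)
step 1: (101, 10)  from 10·(10,1) + (1,0)
→ (101, 10).  Check: 101²=10201, 102·10²=10200, difference 1.
(101+10√102)^2 = 20401 + 2020√102
(101+10√102)^3 = 4120901 + 408030√102

101 10
20401 2020
4120901 408030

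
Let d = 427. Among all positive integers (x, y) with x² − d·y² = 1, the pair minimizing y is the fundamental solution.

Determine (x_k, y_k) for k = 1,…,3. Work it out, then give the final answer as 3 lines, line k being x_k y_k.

√427 = [20; 1,1,1,40, …], period ℓ=4 (even) → k=3
a_0=20:  p_0=20·1+0=20,  q_0=20·0+1=1
a_1=1:  p_1=1·20+1=21,  q_1=1·1+0=1
a_2=1:  p_2=1·21+20=41,  q_2=1·1+1=2
a_3=1:  p_3=1·41+21=62,  q_3=1·2+1=3
fundamental: x₁=62, y₁=3  (since 3844 − 427·9 = 1)
(x_2, y_2) = (62·62 + 427·3·3, 62·3 + 3·62) = (7687, 372)
(x_3, y_3) = (62·7687 + 427·3·372, 62·372 + 3·7687) = (953126, 46125)

62 3
7687 372
953126 46125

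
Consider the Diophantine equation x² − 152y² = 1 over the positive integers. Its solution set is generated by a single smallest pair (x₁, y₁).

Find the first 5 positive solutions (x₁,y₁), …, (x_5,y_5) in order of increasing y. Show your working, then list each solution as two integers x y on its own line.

37 3
2737 222
202501 16425
14982337 1215228
1108490437 89910447

√152 = [12; 3,24, …], period ℓ=2 (even) → k=1
k=0  a_k=12  p_k/q_k = 12/1
k=1  a_k=3  p_k/q_k = 37/3
fundamental: x₁=37, y₁=3  (since 1369 − 152·9 = 1)
(x_2, y_2) = (37·37 + 152·3·3, 37·3 + 3·37) = (2737, 222)
(x_3, y_3) = (37·2737 + 152·3·222, 37·222 + 3·2737) = (202501, 16425)
(x_4, y_4) = (37·202501 + 152·3·16425, 37·16425 + 3·202501) = (14982337, 1215228)
(x_5, y_5) = (37·14982337 + 152·3·1215228, 37·1215228 + 3·14982337) = (1108490437, 89910447)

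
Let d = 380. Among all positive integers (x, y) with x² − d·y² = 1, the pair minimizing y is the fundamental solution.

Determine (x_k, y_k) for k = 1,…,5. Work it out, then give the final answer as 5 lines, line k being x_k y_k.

d=380: √d = [19; 2,38] (ℓ=2, even), read p_1/q_1
k=0  a_k=19  p_k/q_k = 19/1
k=1  a_k=2  p_k/q_k = 39/2
fundamental: x₁=39, y₁=2  (since 1521 − 380·4 = 1)
k=2:  x_2 = 39·39+380·2·2 = 3041,  y_2 = 39·2+2·39 = 156
k=3:  x_3 = 39·3041+380·2·156 = 237159,  y_3 = 39·156+2·3041 = 12166
k=4:  x_4 = 39·237159+380·2·12166 = 18495361,  y_4 = 39·12166+2·237159 = 948792
k=5:  x_5 = 39·18495361+380·2·948792 = 1442400999,  y_5 = 39·948792+2·18495361 = 73993610

39 2
3041 156
237159 12166
18495361 948792
1442400999 73993610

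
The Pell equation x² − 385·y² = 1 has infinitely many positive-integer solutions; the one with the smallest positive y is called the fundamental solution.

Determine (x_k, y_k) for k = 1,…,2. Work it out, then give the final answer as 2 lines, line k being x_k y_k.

95831 4884
18367161121 936077208

d=385: √d = [19; 1,1,1,1,1,…,1,1,38] (ℓ=16, even), read p_15/q_15
step 0: (19, 1)  from 19·(1,0) + (0,1)
step 1: (20, 1)  from 1·(19,1) + (1,0)
…
step 4: (98, 5)  from 1·(59,3) + (39,2)
step 5: (157, 8)  from 1·(98,5) + (59,3)
step 6: (569, 29)  from 3·(157,8) + (98,5)
…
step 8: (2021, 103)  from 2·(726,37) + (569,29)
step 9: (2747, 140)  from 1·(2021,103) + (726,37)
step 10: (10262, 523)  from 3·(2747,140) + (2021,103)
…
step 12: (23271, 1186)  from 1·(13009,663) + (10262,523)
step 13: (36280, 1849)  from 1·(23271,1186) + (13009,663)
step 14: (59551, 3035)  from 1·(36280,1849) + (23271,1186)
step 15: (95831, 4884)  from 1·(59551,3035) + (36280,1849)
fundamental: x₁=95831, y₁=4884  (since 9183580561 − 385·23853456 = 1)
k=2:  x_2 = 95831·95831+385·4884·4884 = 18367161121,  y_2 = 95831·4884+4884·95831 = 936077208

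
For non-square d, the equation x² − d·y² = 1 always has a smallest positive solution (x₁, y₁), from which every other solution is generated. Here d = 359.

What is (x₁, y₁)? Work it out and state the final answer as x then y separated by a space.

d=359: √d = [18; 1,17,1,36] (ℓ=4, even), read p_3/q_3
step 0: (18, 1)  from 18·(1,0) + (0,1)
…
step 2: (341, 18)  from 17·(19,1) + (18,1)
step 3: (360, 19)  from 1·(341,18) + (19,1)
fundamental: x₁=360, y₁=19  (since 129600 − 359·361 = 1)

360 19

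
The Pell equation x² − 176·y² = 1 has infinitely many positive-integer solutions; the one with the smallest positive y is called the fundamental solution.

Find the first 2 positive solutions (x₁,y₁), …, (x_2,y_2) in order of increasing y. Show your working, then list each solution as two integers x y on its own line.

199 15
79201 5970

√176 = [13; 3,1,3,26, …], period ℓ=4 (even) → k=3
i=0: a=13 ⇒ p=13, q=1
…
i=2: a=1 ⇒ p=53, q=4
i=3: a=3 ⇒ p=199, q=15
(x₁, y₁) = (199, 15);  199² − 176·15² = 1 ✓
(x_2, y_2) = (199·199 + 176·15·15, 199·15 + 15·199) = (79201, 5970)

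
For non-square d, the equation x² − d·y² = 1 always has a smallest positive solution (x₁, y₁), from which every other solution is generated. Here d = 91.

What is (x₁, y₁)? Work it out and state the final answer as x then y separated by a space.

√91 → a₀=9, period (1,1,5,1,5,1,1,18); ℓ=8 even so k=7
step 0: (9, 1)  from 9·(1,0) + (0,1)
…
step 4: (124, 13)  from 1·(105,11) + (19,2)
step 5: (725, 76)  from 5·(124,13) + (105,11)
step 6: (849, 89)  from 1·(725,76) + (124,13)
step 7: (1574, 165)  from 1·(849,89) + (725,76)
(x₁, y₁) = (1574, 165);  1574² − 91·165² = 1 ✓

1574 165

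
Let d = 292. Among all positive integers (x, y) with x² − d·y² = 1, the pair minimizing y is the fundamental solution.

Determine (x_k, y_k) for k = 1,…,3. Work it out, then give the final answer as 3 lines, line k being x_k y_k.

[17; 11,2,1,3,8,3,1,2,11,34] for √292; ℓ=10 ⇒ convergent index 9
a_0=17:  p_0=17·1+0=17,  q_0=17·0+1=1
a_1=11:  p_1=11·17+1=188,  q_1=11·1+0=11
a_2=2:  p_2=2·188+17=393,  q_2=2·11+1=23
…
a_5=8:  p_5=8·2136+581=17669,  q_5=8·125+34=1034
a_6=3:  p_6=3·17669+2136=55143,  q_6=3·1034+125=3227
a_7=1:  p_7=1·55143+17669=72812,  q_7=1·3227+1034=4261
a_8=2:  p_8=2·72812+55143=200767,  q_8=2·4261+3227=11749
a_9=11:  p_9=11·200767+72812=2281249,  q_9=11·11749+4261=133500
→ (2281249, 133500).  Check: 2281249²=5204097000001, 292·133500²=5204097000000, difference 1.
(x_2, y_2) = (2281249·2281249 + 292·133500·133500, 2281249·133500 + 133500·2281249) = (10408194000001, 609093483000)
(x_3, y_3) = (2281249·10408194000001 + 292·133500·609093483000, 2281249·609093483000 + 133500·10408194000001) = (47487364308614281249, 2778987798000400500)

2281249 133500
10408194000001 609093483000
47487364308614281249 2778987798000400500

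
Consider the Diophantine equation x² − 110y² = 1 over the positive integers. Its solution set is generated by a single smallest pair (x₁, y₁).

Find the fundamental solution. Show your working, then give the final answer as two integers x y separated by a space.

√110 → a₀=10, period (2,20); ℓ=2 even so k=1
a_0=10:  p_0=10·1+0=10,  q_0=10·0+1=1
a_1=2:  p_1=2·10+1=21,  q_1=2·1+0=2
→ (21, 2).  Check: 21²=441, 110·2²=440, difference 1.

21 2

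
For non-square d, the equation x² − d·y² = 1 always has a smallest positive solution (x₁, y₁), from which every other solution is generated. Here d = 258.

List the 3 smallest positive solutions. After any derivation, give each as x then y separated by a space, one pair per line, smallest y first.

√258 → a₀=16, period (16,32); ℓ=2 even so k=1
step 0: (16, 1)  from 16·(1,0) + (0,1)
step 1: (257, 16)  from 16·(16,1) + (1,0)
(x₁, y₁) = (257, 16);  257² − 258·16² = 1 ✓
(257+16√258)^2 = 132097 + 8224√258
(257+16√258)^3 = 67897601 + 4227120√258

257 16
132097 8224
67897601 4227120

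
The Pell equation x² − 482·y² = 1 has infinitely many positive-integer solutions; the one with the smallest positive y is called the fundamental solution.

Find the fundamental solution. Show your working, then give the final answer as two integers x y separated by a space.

√482 = [21; 1,20,1,42, …], period ℓ=4 (even) → k=3
step 0: (21, 1)  from 21·(1,0) + (0,1)
step 1: (22, 1)  from 1·(21,1) + (1,0)
step 2: (461, 21)  from 20·(22,1) + (21,1)
step 3: (483, 22)  from 1·(461,21) + (22,1)
→ (483, 22).  Check: 483²=233289, 482·22²=233288, difference 1.

483 22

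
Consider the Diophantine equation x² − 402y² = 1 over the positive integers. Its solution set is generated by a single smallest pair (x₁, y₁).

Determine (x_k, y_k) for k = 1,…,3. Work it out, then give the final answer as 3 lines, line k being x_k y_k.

401 20
321601 16040
257923601 12864060

√402 = [20; 20,40, …], period ℓ=2 (even) → k=1
a_0=20:  p_0=20·1+0=20,  q_0=20·0+1=1
a_1=20:  p_1=20·20+1=401,  q_1=20·1+0=20
fundamental: x₁=401, y₁=20  (since 160801 − 402·400 = 1)
n=2: (401,20)∘(401,20) = (401·401+402·20·20, 401·20+20·401) = (321601,16040)
n=3: (321601,16040)∘(401,20) = (401·321601+402·20·16040, 401·16040+20·321601) = (257923601,12864060)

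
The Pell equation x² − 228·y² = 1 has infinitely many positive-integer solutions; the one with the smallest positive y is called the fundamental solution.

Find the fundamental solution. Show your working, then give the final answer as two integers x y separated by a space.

d=228: √d = [15; 10,30] (ℓ=2, even), read p_1/q_1
i=0: a=15 ⇒ p=15, q=1
i=1: a=10 ⇒ p=151, q=10
(x₁, y₁) = (151, 10);  151² − 228·10² = 1 ✓

151 10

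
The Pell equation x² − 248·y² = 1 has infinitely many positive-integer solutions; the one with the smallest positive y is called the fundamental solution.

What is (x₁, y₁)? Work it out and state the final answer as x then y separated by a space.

63 4

√248 → a₀=15, period (1,2,1,30); ℓ=4 even so k=3
k=0  a_k=15  p_k/q_k = 15/1
…
k=2  a_k=2  p_k/q_k = 47/3
k=3  a_k=1  p_k/q_k = 63/4
(x₁, y₁) = (63, 4);  63² − 248·4² = 1 ✓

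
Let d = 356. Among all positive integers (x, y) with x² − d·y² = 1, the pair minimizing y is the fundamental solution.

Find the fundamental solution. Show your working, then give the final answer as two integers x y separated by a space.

√356 = [18; 1,6,1,1,2,…,6,1,36, …], period ℓ=14 (even) → k=13
i=0: a=18 ⇒ p=18, q=1
i=1: a=1 ⇒ p=19, q=1
i=2: a=6 ⇒ p=132, q=7
…
i=4: a=1 ⇒ p=283, q=15
i=5: a=2 ⇒ p=717, q=38
i=6: a=1 ⇒ p=1000, q=53
…
i=8: a=1 ⇒ p=9717, q=515
…
i=11: a=1 ⇒ p=66019, q=3499
i=12: a=6 ⇒ p=433982, q=23001
i=13: a=1 ⇒ p=500001, q=26500
(x₁, y₁) = (500001, 26500);  500001² − 356·26500² = 1 ✓

500001 26500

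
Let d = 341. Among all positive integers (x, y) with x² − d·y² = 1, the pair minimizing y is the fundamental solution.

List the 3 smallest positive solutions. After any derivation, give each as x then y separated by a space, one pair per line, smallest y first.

10626551 575460
225847172311201 12230310076920
4799952989541519968951 259932027556408030380

√341 → a₀=18, period (2,6,1,8,2,…,6,2,36); ℓ=14 even so k=13
k=0  a_k=18  p_k/q_k = 18/1
k=1  a_k=2  p_k/q_k = 37/2
…
k=4  a_k=8  p_k/q_k = 2456/133
k=5  a_k=2  p_k/q_k = 5189/281
…
k=9  a_k=2  p_k/q_k = 76727/4155
k=10  a_k=8  p_k/q_k = 641940/34763
k=11  a_k=1  p_k/q_k = 718667/38918
k=12  a_k=6  p_k/q_k = 4953942/268271
k=13  a_k=2  p_k/q_k = 10626551/575460
fundamental: x₁=10626551, y₁=575460  (since 112923586155601 − 341·331154211600 = 1)
(10626551+575460√341)^2 = 225847172311201 + 12230310076920√341
(10626551+575460√341)^3 = 4799952989541519968951 + 259932027556408030380√341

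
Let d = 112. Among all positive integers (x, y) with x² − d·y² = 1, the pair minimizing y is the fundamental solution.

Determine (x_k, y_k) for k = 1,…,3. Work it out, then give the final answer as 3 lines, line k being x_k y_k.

127 12
32257 3048
8193151 774180

√112 → a₀=10, period (1,1,2,1,1,20); ℓ=6 even so k=5
i=0: a=10 ⇒ p=10, q=1
i=1: a=1 ⇒ p=11, q=1
i=2: a=1 ⇒ p=21, q=2
i=3: a=2 ⇒ p=53, q=5
i=4: a=1 ⇒ p=74, q=7
i=5: a=1 ⇒ p=127, q=12
fundamental: x₁=127, y₁=12  (since 16129 − 112·144 = 1)
k=2:  x_2 = 127·127+112·12·12 = 32257,  y_2 = 127·12+12·127 = 3048
k=3:  x_3 = 127·32257+112·12·3048 = 8193151,  y_3 = 127·3048+12·32257 = 774180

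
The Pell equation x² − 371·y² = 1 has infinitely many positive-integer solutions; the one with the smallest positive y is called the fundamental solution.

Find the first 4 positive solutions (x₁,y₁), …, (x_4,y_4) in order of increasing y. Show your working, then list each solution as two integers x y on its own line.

1695 88
5746049 298320
19479104415 1011304712
66034158220801 3428322675360

d=371: √d = [19; 3,1,4,1,3,38] (ℓ=6, even), read p_5/q_5
i=0: a=19 ⇒ p=19, q=1
i=1: a=3 ⇒ p=58, q=3
i=2: a=1 ⇒ p=77, q=4
i=3: a=4 ⇒ p=366, q=19
i=4: a=1 ⇒ p=443, q=23
i=5: a=3 ⇒ p=1695, q=88
→ (1695, 88).  Check: 1695²=2873025, 371·88²=2873024, difference 1.
n=2: (1695,88)∘(1695,88) = (1695·1695+371·88·88, 1695·88+88·1695) = (5746049,298320)
n=3: (5746049,298320)∘(1695,88) = (1695·5746049+371·88·298320, 1695·298320+88·5746049) = (19479104415,1011304712)
n=4: (19479104415,1011304712)∘(1695,88) = (1695·19479104415+371·88·1011304712, 1695·1011304712+88·19479104415) = (66034158220801,3428322675360)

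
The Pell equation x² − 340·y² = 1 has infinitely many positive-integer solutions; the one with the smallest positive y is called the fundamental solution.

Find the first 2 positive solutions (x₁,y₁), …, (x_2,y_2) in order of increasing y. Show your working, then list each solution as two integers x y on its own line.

d=340: √d = [18; 2,3,1,1,1,…,3,2,36] (ℓ=14, even), read p_13/q_13
i=0: a=18 ⇒ p=18, q=1
…
i=3: a=1 ⇒ p=166, q=9
i=4: a=1 ⇒ p=295, q=16
i=5: a=1 ⇒ p=461, q=25
…
i=9: a=1 ⇒ p=13774, q=747
i=10: a=1 ⇒ p=21039, q=1141
i=11: a=1 ⇒ p=34813, q=1888
i=12: a=3 ⇒ p=125478, q=6805
i=13: a=2 ⇒ p=285769, q=15498
fundamental: x₁=285769, y₁=15498  (since 81663921361 − 340·240188004 = 1)
(x_2, y_2) = (285769·285769 + 340·15498·15498, 285769·15498 + 15498·285769) = (163327842721, 8857695924)

285769 15498
163327842721 8857695924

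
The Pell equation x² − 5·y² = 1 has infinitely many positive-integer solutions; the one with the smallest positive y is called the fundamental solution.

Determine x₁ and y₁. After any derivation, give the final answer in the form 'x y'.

9 4

√5 = [2; 4, …], period ℓ=1 (odd) → k=1
a_0=2:  p_0=2·1+0=2,  q_0=2·0+1=1
a_1=4:  p_1=4·2+1=9,  q_1=4·1+0=4
(x₁, y₁) = (9, 4);  9² − 5·4² = 1 ✓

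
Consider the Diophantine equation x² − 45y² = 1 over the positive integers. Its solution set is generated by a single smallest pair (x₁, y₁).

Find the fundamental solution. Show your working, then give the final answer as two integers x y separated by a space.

√45 → a₀=6, period (1,2,2,2,1,12); ℓ=6 even so k=5
i=0: a=6 ⇒ p=6, q=1
i=1: a=1 ⇒ p=7, q=1
…
i=3: a=2 ⇒ p=47, q=7
i=4: a=2 ⇒ p=114, q=17
i=5: a=1 ⇒ p=161, q=24
→ (161, 24).  Check: 161²=25921, 45·24²=25920, difference 1.

161 24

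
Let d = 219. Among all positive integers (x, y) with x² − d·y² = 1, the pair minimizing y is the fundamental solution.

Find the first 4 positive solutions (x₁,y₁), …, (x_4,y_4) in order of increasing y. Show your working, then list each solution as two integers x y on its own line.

74 5
10951 740
1620674 109515
239848801 16207480

[14; 1,3,1,28] for √219; ℓ=4 ⇒ convergent index 3
k=0  a_k=14  p_k/q_k = 14/1
k=1  a_k=1  p_k/q_k = 15/1
k=2  a_k=3  p_k/q_k = 59/4
k=3  a_k=1  p_k/q_k = 74/5
→ (74, 5).  Check: 74²=5476, 219·5²=5475, difference 1.
n=2: (74,5)∘(74,5) = (74·74+219·5·5, 74·5+5·74) = (10951,740)
n=3: (10951,740)∘(74,5) = (74·10951+219·5·740, 74·740+5·10951) = (1620674,109515)
n=4: (1620674,109515)∘(74,5) = (74·1620674+219·5·109515, 74·109515+5·1620674) = (239848801,16207480)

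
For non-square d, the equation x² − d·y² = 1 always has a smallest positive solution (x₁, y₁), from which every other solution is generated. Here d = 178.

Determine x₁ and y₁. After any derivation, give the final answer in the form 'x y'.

1601 120

[13; 2,1,12,1,2,26] for √178; ℓ=6 ⇒ convergent index 5
k=0  a_k=13  p_k/q_k = 13/1
k=1  a_k=2  p_k/q_k = 27/2
k=2  a_k=1  p_k/q_k = 40/3
…
k=4  a_k=1  p_k/q_k = 547/41
k=5  a_k=2  p_k/q_k = 1601/120
→ (1601, 120).  Check: 1601²=2563201, 178·120²=2563200, difference 1.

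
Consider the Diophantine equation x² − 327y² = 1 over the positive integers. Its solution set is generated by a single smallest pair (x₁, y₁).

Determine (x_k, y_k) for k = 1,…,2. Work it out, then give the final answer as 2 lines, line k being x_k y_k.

217 12
94177 5208

√327 → a₀=18, period (12,36); ℓ=2 even so k=1
a_0=18:  p_0=18·1+0=18,  q_0=18·0+1=1
a_1=12:  p_1=12·18+1=217,  q_1=12·1+0=12
fundamental: x₁=217, y₁=12  (since 47089 − 327·144 = 1)
(x_2, y_2) = (217·217 + 327·12·12, 217·12 + 12·217) = (94177, 5208)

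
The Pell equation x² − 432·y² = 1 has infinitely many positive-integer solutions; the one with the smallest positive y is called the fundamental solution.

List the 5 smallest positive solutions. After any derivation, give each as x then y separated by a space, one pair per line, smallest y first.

1351 65
3650401 175630
9863382151 474552195
26650854921601 1282239855260
72010600134783751 3464611614360325

√432 = [20; 1,3,1,1,1,3,1,40, …], period ℓ=8 (even) → k=7
step 0: (20, 1)  from 20·(1,0) + (0,1)
…
step 5: (291, 14)  from 1·(187,9) + (104,5)
step 6: (1060, 51)  from 3·(291,14) + (187,9)
step 7: (1351, 65)  from 1·(1060,51) + (291,14)
fundamental: x₁=1351, y₁=65  (since 1825201 − 432·4225 = 1)
(1351+65√432)^2 = 3650401 + 175630√432
(1351+65√432)^3 = 9863382151 + 474552195√432
(1351+65√432)^4 = 26650854921601 + 1282239855260√432
(1351+65√432)^5 = 72010600134783751 + 3464611614360325√432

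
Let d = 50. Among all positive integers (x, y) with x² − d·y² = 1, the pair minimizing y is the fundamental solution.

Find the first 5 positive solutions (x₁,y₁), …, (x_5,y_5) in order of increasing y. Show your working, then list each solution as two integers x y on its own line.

99 14
19601 2772
3880899 548842
768398401 108667944
152139002499 21515704070

√50 = [7; 14, …], period ℓ=1 (odd) → k=1
step 0: (7, 1)  from 7·(1,0) + (0,1)
step 1: (99, 14)  from 14·(7,1) + (1,0)
fundamental: x₁=99, y₁=14  (since 9801 − 50·196 = 1)
(x_2, y_2) = (99·99 + 50·14·14, 99·14 + 14·99) = (19601, 2772)
(x_3, y_3) = (99·19601 + 50·14·2772, 99·2772 + 14·19601) = (3880899, 548842)
(x_4, y_4) = (99·3880899 + 50·14·548842, 99·548842 + 14·3880899) = (768398401, 108667944)
(x_5, y_5) = (99·768398401 + 50·14·108667944, 99·108667944 + 14·768398401) = (152139002499, 21515704070)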